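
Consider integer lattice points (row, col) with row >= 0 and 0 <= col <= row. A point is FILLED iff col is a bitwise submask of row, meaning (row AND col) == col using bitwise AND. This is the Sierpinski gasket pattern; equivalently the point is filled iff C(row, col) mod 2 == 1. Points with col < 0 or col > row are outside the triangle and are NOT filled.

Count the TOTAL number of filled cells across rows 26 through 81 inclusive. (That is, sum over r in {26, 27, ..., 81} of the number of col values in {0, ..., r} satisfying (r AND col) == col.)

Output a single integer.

Answer: 756

Derivation:
r26=11010 pc3: +8 =8
r27=11011 pc4: +16 =24
r28=11100 pc3: +8 =32
r29=11101 pc4: +16 =48
r30=11110 pc4: +16 =64
r31=11111 pc5: +32 =96
r32=100000 pc1: +2 =98
r33=100001 pc2: +4 =102
r34=100010 pc2: +4 =106
r35=100011 pc3: +8 =114
r36=100100 pc2: +4 =118
r37=100101 pc3: +8 =126
r38=100110 pc3: +8 =134
r39=100111 pc4: +16 =150
r40=101000 pc2: +4 =154
r41=101001 pc3: +8 =162
r42=101010 pc3: +8 =170
r43=101011 pc4: +16 =186
r44=101100 pc3: +8 =194
r45=101101 pc4: +16 =210
r46=101110 pc4: +16 =226
r47=101111 pc5: +32 =258
r48=110000 pc2: +4 =262
r49=110001 pc3: +8 =270
r50=110010 pc3: +8 =278
r51=110011 pc4: +16 =294
r52=110100 pc3: +8 =302
r53=110101 pc4: +16 =318
r54=110110 pc4: +16 =334
r55=110111 pc5: +32 =366
r56=111000 pc3: +8 =374
r57=111001 pc4: +16 =390
r58=111010 pc4: +16 =406
r59=111011 pc5: +32 =438
r60=111100 pc4: +16 =454
r61=111101 pc5: +32 =486
r62=111110 pc5: +32 =518
r63=111111 pc6: +64 =582
r64=1000000 pc1: +2 =584
r65=1000001 pc2: +4 =588
r66=1000010 pc2: +4 =592
r67=1000011 pc3: +8 =600
r68=1000100 pc2: +4 =604
r69=1000101 pc3: +8 =612
r70=1000110 pc3: +8 =620
r71=1000111 pc4: +16 =636
r72=1001000 pc2: +4 =640
r73=1001001 pc3: +8 =648
r74=1001010 pc3: +8 =656
r75=1001011 pc4: +16 =672
r76=1001100 pc3: +8 =680
r77=1001101 pc4: +16 =696
r78=1001110 pc4: +16 =712
r79=1001111 pc5: +32 =744
r80=1010000 pc2: +4 =748
r81=1010001 pc3: +8 =756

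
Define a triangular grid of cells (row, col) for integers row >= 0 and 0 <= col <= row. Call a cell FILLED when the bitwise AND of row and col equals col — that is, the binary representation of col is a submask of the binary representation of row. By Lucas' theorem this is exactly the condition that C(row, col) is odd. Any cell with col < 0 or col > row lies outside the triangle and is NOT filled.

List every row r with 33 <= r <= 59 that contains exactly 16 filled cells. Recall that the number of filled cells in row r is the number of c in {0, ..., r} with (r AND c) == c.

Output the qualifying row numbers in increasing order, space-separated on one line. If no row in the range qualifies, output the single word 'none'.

Answer: 39 43 45 46 51 53 54 57 58

Derivation:
Row r has 2^popcount(r) filled cells, so we need popcount(r) = log2(16) = 4.
Scan r = 33..59 and keep those with exactly 4 one-bits:
r=33=100001 popcount=2 -> skip
r=34=100010 popcount=2 -> skip
r=35=100011 popcount=3 -> skip
r=36=100100 popcount=2 -> skip
r=37=100101 popcount=3 -> skip
r=38=100110 popcount=3 -> skip
r=39=100111 popcount=4 -> KEEP
r=40=101000 popcount=2 -> skip
r=41=101001 popcount=3 -> skip
r=42=101010 popcount=3 -> skip
r=43=101011 popcount=4 -> KEEP
r=44=101100 popcount=3 -> skip
r=45=101101 popcount=4 -> KEEP
r=46=101110 popcount=4 -> KEEP
r=47=101111 popcount=5 -> skip
r=48=110000 popcount=2 -> skip
r=49=110001 popcount=3 -> skip
r=50=110010 popcount=3 -> skip
r=51=110011 popcount=4 -> KEEP
r=52=110100 popcount=3 -> skip
r=53=110101 popcount=4 -> KEEP
r=54=110110 popcount=4 -> KEEP
r=55=110111 popcount=5 -> skip
r=56=111000 popcount=3 -> skip
r=57=111001 popcount=4 -> KEEP
r=58=111010 popcount=4 -> KEEP
r=59=111011 popcount=5 -> skip
Kept rows: 39 43 45 46 51 53 54 57 58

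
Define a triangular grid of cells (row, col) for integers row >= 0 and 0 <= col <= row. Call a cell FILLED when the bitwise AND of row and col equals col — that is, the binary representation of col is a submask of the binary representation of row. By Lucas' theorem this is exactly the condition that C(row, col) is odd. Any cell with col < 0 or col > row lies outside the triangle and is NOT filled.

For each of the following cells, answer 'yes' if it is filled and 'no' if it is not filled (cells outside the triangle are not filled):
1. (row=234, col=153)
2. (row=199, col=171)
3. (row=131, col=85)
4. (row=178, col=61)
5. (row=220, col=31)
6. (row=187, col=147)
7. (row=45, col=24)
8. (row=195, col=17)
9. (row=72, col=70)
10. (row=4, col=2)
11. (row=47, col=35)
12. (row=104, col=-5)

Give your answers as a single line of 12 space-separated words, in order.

(234,153): row=0b11101010, col=0b10011001, row AND col = 0b10001000 = 136; 136 != 153 -> empty
(199,171): row=0b11000111, col=0b10101011, row AND col = 0b10000011 = 131; 131 != 171 -> empty
(131,85): row=0b10000011, col=0b1010101, row AND col = 0b1 = 1; 1 != 85 -> empty
(178,61): row=0b10110010, col=0b111101, row AND col = 0b110000 = 48; 48 != 61 -> empty
(220,31): row=0b11011100, col=0b11111, row AND col = 0b11100 = 28; 28 != 31 -> empty
(187,147): row=0b10111011, col=0b10010011, row AND col = 0b10010011 = 147; 147 == 147 -> filled
(45,24): row=0b101101, col=0b11000, row AND col = 0b1000 = 8; 8 != 24 -> empty
(195,17): row=0b11000011, col=0b10001, row AND col = 0b1 = 1; 1 != 17 -> empty
(72,70): row=0b1001000, col=0b1000110, row AND col = 0b1000000 = 64; 64 != 70 -> empty
(4,2): row=0b100, col=0b10, row AND col = 0b0 = 0; 0 != 2 -> empty
(47,35): row=0b101111, col=0b100011, row AND col = 0b100011 = 35; 35 == 35 -> filled
(104,-5): col outside [0, 104] -> not filled

Answer: no no no no no yes no no no no yes no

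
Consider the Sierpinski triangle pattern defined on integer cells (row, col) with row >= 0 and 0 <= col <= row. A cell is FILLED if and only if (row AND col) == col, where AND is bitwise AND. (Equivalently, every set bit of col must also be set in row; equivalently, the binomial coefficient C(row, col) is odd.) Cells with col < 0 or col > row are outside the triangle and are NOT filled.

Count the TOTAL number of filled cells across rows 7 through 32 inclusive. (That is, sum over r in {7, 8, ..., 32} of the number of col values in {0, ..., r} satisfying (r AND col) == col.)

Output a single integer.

r7=111 pc3: +8 =8
r8=1000 pc1: +2 =10
r9=1001 pc2: +4 =14
r10=1010 pc2: +4 =18
r11=1011 pc3: +8 =26
r12=1100 pc2: +4 =30
r13=1101 pc3: +8 =38
r14=1110 pc3: +8 =46
r15=1111 pc4: +16 =62
r16=10000 pc1: +2 =64
r17=10001 pc2: +4 =68
r18=10010 pc2: +4 =72
r19=10011 pc3: +8 =80
r20=10100 pc2: +4 =84
r21=10101 pc3: +8 =92
r22=10110 pc3: +8 =100
r23=10111 pc4: +16 =116
r24=11000 pc2: +4 =120
r25=11001 pc3: +8 =128
r26=11010 pc3: +8 =136
r27=11011 pc4: +16 =152
r28=11100 pc3: +8 =160
r29=11101 pc4: +16 =176
r30=11110 pc4: +16 =192
r31=11111 pc5: +32 =224
r32=100000 pc1: +2 =226

Answer: 226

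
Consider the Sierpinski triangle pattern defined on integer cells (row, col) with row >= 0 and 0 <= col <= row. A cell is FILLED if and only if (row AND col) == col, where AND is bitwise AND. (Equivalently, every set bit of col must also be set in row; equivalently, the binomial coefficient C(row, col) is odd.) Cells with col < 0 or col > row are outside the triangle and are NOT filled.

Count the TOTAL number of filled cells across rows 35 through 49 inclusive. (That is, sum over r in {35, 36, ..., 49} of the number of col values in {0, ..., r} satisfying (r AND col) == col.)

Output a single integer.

Answer: 164

Derivation:
r35=100011 pc3: +8 =8
r36=100100 pc2: +4 =12
r37=100101 pc3: +8 =20
r38=100110 pc3: +8 =28
r39=100111 pc4: +16 =44
r40=101000 pc2: +4 =48
r41=101001 pc3: +8 =56
r42=101010 pc3: +8 =64
r43=101011 pc4: +16 =80
r44=101100 pc3: +8 =88
r45=101101 pc4: +16 =104
r46=101110 pc4: +16 =120
r47=101111 pc5: +32 =152
r48=110000 pc2: +4 =156
r49=110001 pc3: +8 =164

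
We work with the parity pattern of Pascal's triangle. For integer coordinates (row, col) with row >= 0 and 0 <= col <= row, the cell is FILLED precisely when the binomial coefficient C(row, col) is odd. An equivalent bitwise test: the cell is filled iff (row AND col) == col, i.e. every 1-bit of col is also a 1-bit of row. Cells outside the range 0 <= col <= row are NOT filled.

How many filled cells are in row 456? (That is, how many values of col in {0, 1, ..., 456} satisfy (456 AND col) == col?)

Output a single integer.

456 in binary = 111001000
popcount(456) = number of 1-bits in 111001000 = 4
A col c satisfies (456 AND c) == c iff every set bit of c is also set in 456; each of the 4 set bits of 456 can independently be on or off in c.
count = 2^4 = 16

Answer: 16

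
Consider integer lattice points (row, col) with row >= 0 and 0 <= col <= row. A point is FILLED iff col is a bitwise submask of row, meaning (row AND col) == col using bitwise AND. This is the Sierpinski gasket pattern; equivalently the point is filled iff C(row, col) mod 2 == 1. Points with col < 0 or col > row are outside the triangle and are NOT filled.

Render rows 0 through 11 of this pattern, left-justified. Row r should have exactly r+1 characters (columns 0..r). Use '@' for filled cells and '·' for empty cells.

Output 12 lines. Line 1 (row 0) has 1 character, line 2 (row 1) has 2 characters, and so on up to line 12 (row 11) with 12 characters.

r0=0: @
r1=1: @@
r2=10: @·@
r3=11: @@@@
r4=100: @···@
r5=101: @@··@@
r6=110: @·@·@·@
r7=111: @@@@@@@@
r8=1000: @·······@
r9=1001: @@······@@
r10=1010: @·@·····@·@
r11=1011: @@@@····@@@@

Answer: @
@@
@·@
@@@@
@···@
@@··@@
@·@·@·@
@@@@@@@@
@·······@
@@······@@
@·@·····@·@
@@@@····@@@@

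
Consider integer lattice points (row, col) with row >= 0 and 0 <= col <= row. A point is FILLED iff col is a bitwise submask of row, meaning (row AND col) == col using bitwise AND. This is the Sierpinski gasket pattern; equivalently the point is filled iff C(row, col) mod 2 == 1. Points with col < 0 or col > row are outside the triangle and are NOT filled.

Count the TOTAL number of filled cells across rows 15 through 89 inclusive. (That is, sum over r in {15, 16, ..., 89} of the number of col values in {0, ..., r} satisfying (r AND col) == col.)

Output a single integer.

r15=1111 pc4: +16 =16
r16=10000 pc1: +2 =18
r17=10001 pc2: +4 =22
r18=10010 pc2: +4 =26
r19=10011 pc3: +8 =34
r20=10100 pc2: +4 =38
r21=10101 pc3: +8 =46
r22=10110 pc3: +8 =54
r23=10111 pc4: +16 =70
r24=11000 pc2: +4 =74
r25=11001 pc3: +8 =82
r26=11010 pc3: +8 =90
r27=11011 pc4: +16 =106
r28=11100 pc3: +8 =114
r29=11101 pc4: +16 =130
r30=11110 pc4: +16 =146
r31=11111 pc5: +32 =178
r32=100000 pc1: +2 =180
r33=100001 pc2: +4 =184
r34=100010 pc2: +4 =188
r35=100011 pc3: +8 =196
r36=100100 pc2: +4 =200
r37=100101 pc3: +8 =208
r38=100110 pc3: +8 =216
r39=100111 pc4: +16 =232
r40=101000 pc2: +4 =236
r41=101001 pc3: +8 =244
r42=101010 pc3: +8 =252
r43=101011 pc4: +16 =268
r44=101100 pc3: +8 =276
r45=101101 pc4: +16 =292
r46=101110 pc4: +16 =308
r47=101111 pc5: +32 =340
r48=110000 pc2: +4 =344
r49=110001 pc3: +8 =352
r50=110010 pc3: +8 =360
r51=110011 pc4: +16 =376
r52=110100 pc3: +8 =384
r53=110101 pc4: +16 =400
r54=110110 pc4: +16 =416
r55=110111 pc5: +32 =448
r56=111000 pc3: +8 =456
r57=111001 pc4: +16 =472
r58=111010 pc4: +16 =488
r59=111011 pc5: +32 =520
r60=111100 pc4: +16 =536
r61=111101 pc5: +32 =568
r62=111110 pc5: +32 =600
r63=111111 pc6: +64 =664
r64=1000000 pc1: +2 =666
r65=1000001 pc2: +4 =670
r66=1000010 pc2: +4 =674
r67=1000011 pc3: +8 =682
r68=1000100 pc2: +4 =686
r69=1000101 pc3: +8 =694
r70=1000110 pc3: +8 =702
r71=1000111 pc4: +16 =718
r72=1001000 pc2: +4 =722
r73=1001001 pc3: +8 =730
r74=1001010 pc3: +8 =738
r75=1001011 pc4: +16 =754
r76=1001100 pc3: +8 =762
r77=1001101 pc4: +16 =778
r78=1001110 pc4: +16 =794
r79=1001111 pc5: +32 =826
r80=1010000 pc2: +4 =830
r81=1010001 pc3: +8 =838
r82=1010010 pc3: +8 =846
r83=1010011 pc4: +16 =862
r84=1010100 pc3: +8 =870
r85=1010101 pc4: +16 =886
r86=1010110 pc4: +16 =902
r87=1010111 pc5: +32 =934
r88=1011000 pc3: +8 =942
r89=1011001 pc4: +16 =958

Answer: 958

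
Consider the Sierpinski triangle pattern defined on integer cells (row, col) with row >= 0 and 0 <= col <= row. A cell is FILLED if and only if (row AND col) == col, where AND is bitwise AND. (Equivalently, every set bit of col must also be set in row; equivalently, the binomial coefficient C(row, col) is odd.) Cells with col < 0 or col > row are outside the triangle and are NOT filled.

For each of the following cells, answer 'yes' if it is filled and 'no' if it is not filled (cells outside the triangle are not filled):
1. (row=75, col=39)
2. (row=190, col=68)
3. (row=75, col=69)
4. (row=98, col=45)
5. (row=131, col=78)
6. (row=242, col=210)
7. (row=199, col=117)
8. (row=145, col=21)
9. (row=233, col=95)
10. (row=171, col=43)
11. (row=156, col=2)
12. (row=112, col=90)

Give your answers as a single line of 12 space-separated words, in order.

(75,39): row=0b1001011, col=0b100111, row AND col = 0b11 = 3; 3 != 39 -> empty
(190,68): row=0b10111110, col=0b1000100, row AND col = 0b100 = 4; 4 != 68 -> empty
(75,69): row=0b1001011, col=0b1000101, row AND col = 0b1000001 = 65; 65 != 69 -> empty
(98,45): row=0b1100010, col=0b101101, row AND col = 0b100000 = 32; 32 != 45 -> empty
(131,78): row=0b10000011, col=0b1001110, row AND col = 0b10 = 2; 2 != 78 -> empty
(242,210): row=0b11110010, col=0b11010010, row AND col = 0b11010010 = 210; 210 == 210 -> filled
(199,117): row=0b11000111, col=0b1110101, row AND col = 0b1000101 = 69; 69 != 117 -> empty
(145,21): row=0b10010001, col=0b10101, row AND col = 0b10001 = 17; 17 != 21 -> empty
(233,95): row=0b11101001, col=0b1011111, row AND col = 0b1001001 = 73; 73 != 95 -> empty
(171,43): row=0b10101011, col=0b101011, row AND col = 0b101011 = 43; 43 == 43 -> filled
(156,2): row=0b10011100, col=0b10, row AND col = 0b0 = 0; 0 != 2 -> empty
(112,90): row=0b1110000, col=0b1011010, row AND col = 0b1010000 = 80; 80 != 90 -> empty

Answer: no no no no no yes no no no yes no no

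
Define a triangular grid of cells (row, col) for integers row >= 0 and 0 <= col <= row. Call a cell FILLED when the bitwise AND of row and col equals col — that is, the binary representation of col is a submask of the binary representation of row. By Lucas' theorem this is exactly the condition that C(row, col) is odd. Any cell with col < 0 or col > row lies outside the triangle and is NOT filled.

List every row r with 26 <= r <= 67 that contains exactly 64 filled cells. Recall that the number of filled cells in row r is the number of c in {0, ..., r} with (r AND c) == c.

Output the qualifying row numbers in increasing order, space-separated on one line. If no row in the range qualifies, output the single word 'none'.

Row r has 2^popcount(r) filled cells, so we need popcount(r) = log2(64) = 6.
Scan r = 26..67 and keep those with exactly 6 one-bits:
r=26=11010 popcount=3 -> skip
r=27=11011 popcount=4 -> skip
r=28=11100 popcount=3 -> skip
r=29=11101 popcount=4 -> skip
r=30=11110 popcount=4 -> skip
r=31=11111 popcount=5 -> skip
r=32=100000 popcount=1 -> skip
r=33=100001 popcount=2 -> skip
r=34=100010 popcount=2 -> skip
r=35=100011 popcount=3 -> skip
r=36=100100 popcount=2 -> skip
r=37=100101 popcount=3 -> skip
r=38=100110 popcount=3 -> skip
r=39=100111 popcount=4 -> skip
r=40=101000 popcount=2 -> skip
r=41=101001 popcount=3 -> skip
r=42=101010 popcount=3 -> skip
r=43=101011 popcount=4 -> skip
r=44=101100 popcount=3 -> skip
r=45=101101 popcount=4 -> skip
r=46=101110 popcount=4 -> skip
r=47=101111 popcount=5 -> skip
r=48=110000 popcount=2 -> skip
r=49=110001 popcount=3 -> skip
r=50=110010 popcount=3 -> skip
r=51=110011 popcount=4 -> skip
r=52=110100 popcount=3 -> skip
r=53=110101 popcount=4 -> skip
r=54=110110 popcount=4 -> skip
r=55=110111 popcount=5 -> skip
r=56=111000 popcount=3 -> skip
r=57=111001 popcount=4 -> skip
r=58=111010 popcount=4 -> skip
r=59=111011 popcount=5 -> skip
r=60=111100 popcount=4 -> skip
r=61=111101 popcount=5 -> skip
r=62=111110 popcount=5 -> skip
r=63=111111 popcount=6 -> KEEP
r=64=1000000 popcount=1 -> skip
r=65=1000001 popcount=2 -> skip
r=66=1000010 popcount=2 -> skip
r=67=1000011 popcount=3 -> skip
Kept rows: 63

Answer: 63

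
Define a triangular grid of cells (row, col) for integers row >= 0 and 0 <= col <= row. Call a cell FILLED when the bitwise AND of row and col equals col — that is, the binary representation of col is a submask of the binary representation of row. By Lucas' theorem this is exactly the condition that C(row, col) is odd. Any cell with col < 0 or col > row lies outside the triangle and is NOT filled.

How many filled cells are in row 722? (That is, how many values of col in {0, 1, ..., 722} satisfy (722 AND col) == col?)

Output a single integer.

722 in binary = 1011010010
popcount(722) = number of 1-bits in 1011010010 = 5
A col c satisfies (722 AND c) == c iff every set bit of c is also set in 722; each of the 5 set bits of 722 can independently be on or off in c.
count = 2^5 = 32

Answer: 32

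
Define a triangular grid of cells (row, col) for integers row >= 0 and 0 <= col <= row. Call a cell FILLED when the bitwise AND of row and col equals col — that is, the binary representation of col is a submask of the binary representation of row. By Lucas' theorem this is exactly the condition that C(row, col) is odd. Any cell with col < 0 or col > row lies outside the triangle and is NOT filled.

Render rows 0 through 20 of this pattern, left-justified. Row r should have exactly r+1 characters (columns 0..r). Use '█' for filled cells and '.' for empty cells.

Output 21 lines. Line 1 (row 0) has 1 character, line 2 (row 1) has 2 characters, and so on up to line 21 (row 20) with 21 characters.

Answer: █
██
█.█
████
█...█
██..██
█.█.█.█
████████
█.......█
██......██
█.█.....█.█
████....████
█...█...█...█
██..██..██..██
█.█.█.█.█.█.█.█
████████████████
█...............█
██..............██
█.█.............█.█
████............████
█...█...........█...█

Derivation:
r0=0: █
r1=1: ██
r2=10: █.█
r3=11: ████
r4=100: █...█
r5=101: ██..██
r6=110: █.█.█.█
r7=111: ████████
r8=1000: █.......█
r9=1001: ██......██
r10=1010: █.█.....█.█
r11=1011: ████....████
r12=1100: █...█...█...█
r13=1101: ██..██..██..██
r14=1110: █.█.█.█.█.█.█.█
r15=1111: ████████████████
r16=10000: █...............█
r17=10001: ██..............██
r18=10010: █.█.............█.█
r19=10011: ████............████
r20=10100: █...█...........█...█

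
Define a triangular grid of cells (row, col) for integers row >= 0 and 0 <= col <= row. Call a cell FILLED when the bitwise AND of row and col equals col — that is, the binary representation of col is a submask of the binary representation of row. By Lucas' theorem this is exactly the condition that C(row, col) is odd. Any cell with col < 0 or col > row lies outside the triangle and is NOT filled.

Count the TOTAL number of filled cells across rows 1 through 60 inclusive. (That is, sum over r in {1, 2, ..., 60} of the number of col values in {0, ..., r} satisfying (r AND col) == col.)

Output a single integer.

Answer: 600

Derivation:
r1=1 pc1: +2 =2
r2=10 pc1: +2 =4
r3=11 pc2: +4 =8
r4=100 pc1: +2 =10
r5=101 pc2: +4 =14
r6=110 pc2: +4 =18
r7=111 pc3: +8 =26
r8=1000 pc1: +2 =28
r9=1001 pc2: +4 =32
r10=1010 pc2: +4 =36
r11=1011 pc3: +8 =44
r12=1100 pc2: +4 =48
r13=1101 pc3: +8 =56
r14=1110 pc3: +8 =64
r15=1111 pc4: +16 =80
r16=10000 pc1: +2 =82
r17=10001 pc2: +4 =86
r18=10010 pc2: +4 =90
r19=10011 pc3: +8 =98
r20=10100 pc2: +4 =102
r21=10101 pc3: +8 =110
r22=10110 pc3: +8 =118
r23=10111 pc4: +16 =134
r24=11000 pc2: +4 =138
r25=11001 pc3: +8 =146
r26=11010 pc3: +8 =154
r27=11011 pc4: +16 =170
r28=11100 pc3: +8 =178
r29=11101 pc4: +16 =194
r30=11110 pc4: +16 =210
r31=11111 pc5: +32 =242
r32=100000 pc1: +2 =244
r33=100001 pc2: +4 =248
r34=100010 pc2: +4 =252
r35=100011 pc3: +8 =260
r36=100100 pc2: +4 =264
r37=100101 pc3: +8 =272
r38=100110 pc3: +8 =280
r39=100111 pc4: +16 =296
r40=101000 pc2: +4 =300
r41=101001 pc3: +8 =308
r42=101010 pc3: +8 =316
r43=101011 pc4: +16 =332
r44=101100 pc3: +8 =340
r45=101101 pc4: +16 =356
r46=101110 pc4: +16 =372
r47=101111 pc5: +32 =404
r48=110000 pc2: +4 =408
r49=110001 pc3: +8 =416
r50=110010 pc3: +8 =424
r51=110011 pc4: +16 =440
r52=110100 pc3: +8 =448
r53=110101 pc4: +16 =464
r54=110110 pc4: +16 =480
r55=110111 pc5: +32 =512
r56=111000 pc3: +8 =520
r57=111001 pc4: +16 =536
r58=111010 pc4: +16 =552
r59=111011 pc5: +32 =584
r60=111100 pc4: +16 =600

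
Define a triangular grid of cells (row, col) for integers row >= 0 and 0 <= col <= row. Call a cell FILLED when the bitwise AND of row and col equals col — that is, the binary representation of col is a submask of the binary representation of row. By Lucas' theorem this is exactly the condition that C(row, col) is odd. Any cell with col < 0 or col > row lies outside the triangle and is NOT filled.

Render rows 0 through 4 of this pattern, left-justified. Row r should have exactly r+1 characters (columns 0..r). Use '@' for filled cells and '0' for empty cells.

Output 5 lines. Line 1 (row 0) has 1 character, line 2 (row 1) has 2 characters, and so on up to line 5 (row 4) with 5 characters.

Answer: @
@@
@0@
@@@@
@000@

Derivation:
r0=0: @
r1=1: @@
r2=10: @0@
r3=11: @@@@
r4=100: @000@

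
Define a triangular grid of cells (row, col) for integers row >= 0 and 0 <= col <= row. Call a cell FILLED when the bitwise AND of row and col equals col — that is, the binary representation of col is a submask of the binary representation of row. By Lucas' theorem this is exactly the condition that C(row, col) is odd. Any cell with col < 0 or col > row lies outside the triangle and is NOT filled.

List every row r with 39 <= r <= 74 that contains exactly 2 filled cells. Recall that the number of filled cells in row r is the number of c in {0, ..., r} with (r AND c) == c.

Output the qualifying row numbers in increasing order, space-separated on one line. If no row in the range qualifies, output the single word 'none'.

Answer: 64

Derivation:
Row r has 2^popcount(r) filled cells, so we need popcount(r) = log2(2) = 1.
Scan r = 39..74 and keep those with exactly 1 one-bits:
r=39=100111 popcount=4 -> skip
r=40=101000 popcount=2 -> skip
r=41=101001 popcount=3 -> skip
r=42=101010 popcount=3 -> skip
r=43=101011 popcount=4 -> skip
r=44=101100 popcount=3 -> skip
r=45=101101 popcount=4 -> skip
r=46=101110 popcount=4 -> skip
r=47=101111 popcount=5 -> skip
r=48=110000 popcount=2 -> skip
r=49=110001 popcount=3 -> skip
r=50=110010 popcount=3 -> skip
r=51=110011 popcount=4 -> skip
r=52=110100 popcount=3 -> skip
r=53=110101 popcount=4 -> skip
r=54=110110 popcount=4 -> skip
r=55=110111 popcount=5 -> skip
r=56=111000 popcount=3 -> skip
r=57=111001 popcount=4 -> skip
r=58=111010 popcount=4 -> skip
r=59=111011 popcount=5 -> skip
r=60=111100 popcount=4 -> skip
r=61=111101 popcount=5 -> skip
r=62=111110 popcount=5 -> skip
r=63=111111 popcount=6 -> skip
r=64=1000000 popcount=1 -> KEEP
r=65=1000001 popcount=2 -> skip
r=66=1000010 popcount=2 -> skip
r=67=1000011 popcount=3 -> skip
r=68=1000100 popcount=2 -> skip
r=69=1000101 popcount=3 -> skip
r=70=1000110 popcount=3 -> skip
r=71=1000111 popcount=4 -> skip
r=72=1001000 popcount=2 -> skip
r=73=1001001 popcount=3 -> skip
r=74=1001010 popcount=3 -> skip
Kept rows: 64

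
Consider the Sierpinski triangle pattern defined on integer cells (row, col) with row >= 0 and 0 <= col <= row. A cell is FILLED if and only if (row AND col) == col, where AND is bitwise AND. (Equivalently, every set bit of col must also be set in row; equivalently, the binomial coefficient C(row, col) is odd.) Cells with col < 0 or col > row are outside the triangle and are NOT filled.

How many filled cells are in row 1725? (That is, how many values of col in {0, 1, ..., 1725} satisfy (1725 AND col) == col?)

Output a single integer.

1725 in binary = 11010111101
popcount(1725) = number of 1-bits in 11010111101 = 8
A col c satisfies (1725 AND c) == c iff every set bit of c is also set in 1725; each of the 8 set bits of 1725 can independently be on or off in c.
count = 2^8 = 256

Answer: 256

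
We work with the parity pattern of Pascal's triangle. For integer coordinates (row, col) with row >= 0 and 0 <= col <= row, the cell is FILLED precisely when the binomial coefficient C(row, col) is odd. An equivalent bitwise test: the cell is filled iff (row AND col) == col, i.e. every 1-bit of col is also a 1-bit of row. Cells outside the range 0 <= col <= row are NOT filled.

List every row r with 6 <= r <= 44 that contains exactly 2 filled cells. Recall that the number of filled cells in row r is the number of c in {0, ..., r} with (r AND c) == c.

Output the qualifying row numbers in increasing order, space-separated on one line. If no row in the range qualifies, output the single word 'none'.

Answer: 8 16 32

Derivation:
Row r has 2^popcount(r) filled cells, so we need popcount(r) = log2(2) = 1.
Scan r = 6..44 and keep those with exactly 1 one-bits:
r=6=110 popcount=2 -> skip
r=7=111 popcount=3 -> skip
r=8=1000 popcount=1 -> KEEP
r=9=1001 popcount=2 -> skip
r=10=1010 popcount=2 -> skip
r=11=1011 popcount=3 -> skip
r=12=1100 popcount=2 -> skip
r=13=1101 popcount=3 -> skip
r=14=1110 popcount=3 -> skip
r=15=1111 popcount=4 -> skip
r=16=10000 popcount=1 -> KEEP
r=17=10001 popcount=2 -> skip
r=18=10010 popcount=2 -> skip
r=19=10011 popcount=3 -> skip
r=20=10100 popcount=2 -> skip
r=21=10101 popcount=3 -> skip
r=22=10110 popcount=3 -> skip
r=23=10111 popcount=4 -> skip
r=24=11000 popcount=2 -> skip
r=25=11001 popcount=3 -> skip
r=26=11010 popcount=3 -> skip
r=27=11011 popcount=4 -> skip
r=28=11100 popcount=3 -> skip
r=29=11101 popcount=4 -> skip
r=30=11110 popcount=4 -> skip
r=31=11111 popcount=5 -> skip
r=32=100000 popcount=1 -> KEEP
r=33=100001 popcount=2 -> skip
r=34=100010 popcount=2 -> skip
r=35=100011 popcount=3 -> skip
r=36=100100 popcount=2 -> skip
r=37=100101 popcount=3 -> skip
r=38=100110 popcount=3 -> skip
r=39=100111 popcount=4 -> skip
r=40=101000 popcount=2 -> skip
r=41=101001 popcount=3 -> skip
r=42=101010 popcount=3 -> skip
r=43=101011 popcount=4 -> skip
r=44=101100 popcount=3 -> skip
Kept rows: 8 16 32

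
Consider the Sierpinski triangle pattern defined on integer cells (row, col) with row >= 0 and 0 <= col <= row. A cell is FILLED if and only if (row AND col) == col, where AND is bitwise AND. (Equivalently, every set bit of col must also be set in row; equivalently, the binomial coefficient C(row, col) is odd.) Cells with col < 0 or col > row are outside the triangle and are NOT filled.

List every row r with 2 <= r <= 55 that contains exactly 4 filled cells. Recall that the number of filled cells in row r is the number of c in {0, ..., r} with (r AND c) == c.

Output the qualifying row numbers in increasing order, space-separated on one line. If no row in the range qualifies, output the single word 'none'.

Answer: 3 5 6 9 10 12 17 18 20 24 33 34 36 40 48

Derivation:
Row r has 2^popcount(r) filled cells, so we need popcount(r) = log2(4) = 2.
Scan r = 2..55 and keep those with exactly 2 one-bits:
r=2=10 popcount=1 -> skip
r=3=11 popcount=2 -> KEEP
r=4=100 popcount=1 -> skip
r=5=101 popcount=2 -> KEEP
r=6=110 popcount=2 -> KEEP
r=7=111 popcount=3 -> skip
r=8=1000 popcount=1 -> skip
r=9=1001 popcount=2 -> KEEP
r=10=1010 popcount=2 -> KEEP
r=11=1011 popcount=3 -> skip
r=12=1100 popcount=2 -> KEEP
r=13=1101 popcount=3 -> skip
r=14=1110 popcount=3 -> skip
r=15=1111 popcount=4 -> skip
r=16=10000 popcount=1 -> skip
r=17=10001 popcount=2 -> KEEP
r=18=10010 popcount=2 -> KEEP
r=19=10011 popcount=3 -> skip
r=20=10100 popcount=2 -> KEEP
r=21=10101 popcount=3 -> skip
r=22=10110 popcount=3 -> skip
r=23=10111 popcount=4 -> skip
r=24=11000 popcount=2 -> KEEP
r=25=11001 popcount=3 -> skip
r=26=11010 popcount=3 -> skip
r=27=11011 popcount=4 -> skip
r=28=11100 popcount=3 -> skip
r=29=11101 popcount=4 -> skip
r=30=11110 popcount=4 -> skip
r=31=11111 popcount=5 -> skip
r=32=100000 popcount=1 -> skip
r=33=100001 popcount=2 -> KEEP
r=34=100010 popcount=2 -> KEEP
r=35=100011 popcount=3 -> skip
r=36=100100 popcount=2 -> KEEP
r=37=100101 popcount=3 -> skip
r=38=100110 popcount=3 -> skip
r=39=100111 popcount=4 -> skip
r=40=101000 popcount=2 -> KEEP
r=41=101001 popcount=3 -> skip
r=42=101010 popcount=3 -> skip
r=43=101011 popcount=4 -> skip
r=44=101100 popcount=3 -> skip
r=45=101101 popcount=4 -> skip
r=46=101110 popcount=4 -> skip
r=47=101111 popcount=5 -> skip
r=48=110000 popcount=2 -> KEEP
r=49=110001 popcount=3 -> skip
r=50=110010 popcount=3 -> skip
r=51=110011 popcount=4 -> skip
r=52=110100 popcount=3 -> skip
r=53=110101 popcount=4 -> skip
r=54=110110 popcount=4 -> skip
r=55=110111 popcount=5 -> skip
Kept rows: 3 5 6 9 10 12 17 18 20 24 33 34 36 40 48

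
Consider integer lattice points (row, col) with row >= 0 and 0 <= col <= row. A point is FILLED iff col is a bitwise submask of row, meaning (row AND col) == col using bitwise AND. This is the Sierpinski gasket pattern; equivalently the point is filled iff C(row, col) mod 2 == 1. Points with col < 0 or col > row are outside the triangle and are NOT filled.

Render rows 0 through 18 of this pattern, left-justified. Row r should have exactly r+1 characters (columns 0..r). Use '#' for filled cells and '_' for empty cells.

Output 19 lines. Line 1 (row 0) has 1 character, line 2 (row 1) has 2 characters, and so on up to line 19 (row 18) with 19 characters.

r0=0: #
r1=1: ##
r2=10: #_#
r3=11: ####
r4=100: #___#
r5=101: ##__##
r6=110: #_#_#_#
r7=111: ########
r8=1000: #_______#
r9=1001: ##______##
r10=1010: #_#_____#_#
r11=1011: ####____####
r12=1100: #___#___#___#
r13=1101: ##__##__##__##
r14=1110: #_#_#_#_#_#_#_#
r15=1111: ################
r16=10000: #_______________#
r17=10001: ##______________##
r18=10010: #_#_____________#_#

Answer: #
##
#_#
####
#___#
##__##
#_#_#_#
########
#_______#
##______##
#_#_____#_#
####____####
#___#___#___#
##__##__##__##
#_#_#_#_#_#_#_#
################
#_______________#
##______________##
#_#_____________#_#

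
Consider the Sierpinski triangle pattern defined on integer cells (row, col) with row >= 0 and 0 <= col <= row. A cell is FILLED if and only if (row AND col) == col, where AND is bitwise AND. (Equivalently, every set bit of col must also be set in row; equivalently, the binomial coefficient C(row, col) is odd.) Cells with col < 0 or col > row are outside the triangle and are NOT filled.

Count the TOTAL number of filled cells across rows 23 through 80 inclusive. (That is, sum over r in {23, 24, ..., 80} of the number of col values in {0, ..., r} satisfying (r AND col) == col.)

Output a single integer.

r23=10111 pc4: +16 =16
r24=11000 pc2: +4 =20
r25=11001 pc3: +8 =28
r26=11010 pc3: +8 =36
r27=11011 pc4: +16 =52
r28=11100 pc3: +8 =60
r29=11101 pc4: +16 =76
r30=11110 pc4: +16 =92
r31=11111 pc5: +32 =124
r32=100000 pc1: +2 =126
r33=100001 pc2: +4 =130
r34=100010 pc2: +4 =134
r35=100011 pc3: +8 =142
r36=100100 pc2: +4 =146
r37=100101 pc3: +8 =154
r38=100110 pc3: +8 =162
r39=100111 pc4: +16 =178
r40=101000 pc2: +4 =182
r41=101001 pc3: +8 =190
r42=101010 pc3: +8 =198
r43=101011 pc4: +16 =214
r44=101100 pc3: +8 =222
r45=101101 pc4: +16 =238
r46=101110 pc4: +16 =254
r47=101111 pc5: +32 =286
r48=110000 pc2: +4 =290
r49=110001 pc3: +8 =298
r50=110010 pc3: +8 =306
r51=110011 pc4: +16 =322
r52=110100 pc3: +8 =330
r53=110101 pc4: +16 =346
r54=110110 pc4: +16 =362
r55=110111 pc5: +32 =394
r56=111000 pc3: +8 =402
r57=111001 pc4: +16 =418
r58=111010 pc4: +16 =434
r59=111011 pc5: +32 =466
r60=111100 pc4: +16 =482
r61=111101 pc5: +32 =514
r62=111110 pc5: +32 =546
r63=111111 pc6: +64 =610
r64=1000000 pc1: +2 =612
r65=1000001 pc2: +4 =616
r66=1000010 pc2: +4 =620
r67=1000011 pc3: +8 =628
r68=1000100 pc2: +4 =632
r69=1000101 pc3: +8 =640
r70=1000110 pc3: +8 =648
r71=1000111 pc4: +16 =664
r72=1001000 pc2: +4 =668
r73=1001001 pc3: +8 =676
r74=1001010 pc3: +8 =684
r75=1001011 pc4: +16 =700
r76=1001100 pc3: +8 =708
r77=1001101 pc4: +16 =724
r78=1001110 pc4: +16 =740
r79=1001111 pc5: +32 =772
r80=1010000 pc2: +4 =776

Answer: 776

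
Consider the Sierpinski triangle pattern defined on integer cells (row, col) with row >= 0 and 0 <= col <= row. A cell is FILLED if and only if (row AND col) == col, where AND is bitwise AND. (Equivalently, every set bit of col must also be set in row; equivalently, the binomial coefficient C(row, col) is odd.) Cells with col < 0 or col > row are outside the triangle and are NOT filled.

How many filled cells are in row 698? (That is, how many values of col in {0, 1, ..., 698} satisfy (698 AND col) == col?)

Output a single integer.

Answer: 64

Derivation:
698 in binary = 1010111010
popcount(698) = number of 1-bits in 1010111010 = 6
A col c satisfies (698 AND c) == c iff every set bit of c is also set in 698; each of the 6 set bits of 698 can independently be on or off in c.
count = 2^6 = 64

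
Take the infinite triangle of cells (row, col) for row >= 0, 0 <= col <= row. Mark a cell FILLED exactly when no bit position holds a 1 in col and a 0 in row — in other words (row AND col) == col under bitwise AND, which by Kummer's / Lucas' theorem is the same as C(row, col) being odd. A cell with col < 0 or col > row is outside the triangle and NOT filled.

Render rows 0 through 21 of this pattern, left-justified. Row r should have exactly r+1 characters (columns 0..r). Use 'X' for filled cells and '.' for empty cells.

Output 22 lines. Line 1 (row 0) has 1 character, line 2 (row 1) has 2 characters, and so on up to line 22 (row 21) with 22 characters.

r0=0: X
r1=1: XX
r2=10: X.X
r3=11: XXXX
r4=100: X...X
r5=101: XX..XX
r6=110: X.X.X.X
r7=111: XXXXXXXX
r8=1000: X.......X
r9=1001: XX......XX
r10=1010: X.X.....X.X
r11=1011: XXXX....XXXX
r12=1100: X...X...X...X
r13=1101: XX..XX..XX..XX
r14=1110: X.X.X.X.X.X.X.X
r15=1111: XXXXXXXXXXXXXXXX
r16=10000: X...............X
r17=10001: XX..............XX
r18=10010: X.X.............X.X
r19=10011: XXXX............XXXX
r20=10100: X...X...........X...X
r21=10101: XX..XX..........XX..XX

Answer: X
XX
X.X
XXXX
X...X
XX..XX
X.X.X.X
XXXXXXXX
X.......X
XX......XX
X.X.....X.X
XXXX....XXXX
X...X...X...X
XX..XX..XX..XX
X.X.X.X.X.X.X.X
XXXXXXXXXXXXXXXX
X...............X
XX..............XX
X.X.............X.X
XXXX............XXXX
X...X...........X...X
XX..XX..........XX..XX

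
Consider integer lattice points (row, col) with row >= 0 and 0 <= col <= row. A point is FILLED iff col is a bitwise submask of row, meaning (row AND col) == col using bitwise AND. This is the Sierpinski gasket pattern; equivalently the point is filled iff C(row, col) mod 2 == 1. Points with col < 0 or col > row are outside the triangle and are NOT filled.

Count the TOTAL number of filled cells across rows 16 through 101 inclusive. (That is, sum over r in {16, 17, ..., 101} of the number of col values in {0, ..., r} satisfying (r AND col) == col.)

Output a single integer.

Answer: 1194

Derivation:
r16=10000 pc1: +2 =2
r17=10001 pc2: +4 =6
r18=10010 pc2: +4 =10
r19=10011 pc3: +8 =18
r20=10100 pc2: +4 =22
r21=10101 pc3: +8 =30
r22=10110 pc3: +8 =38
r23=10111 pc4: +16 =54
r24=11000 pc2: +4 =58
r25=11001 pc3: +8 =66
r26=11010 pc3: +8 =74
r27=11011 pc4: +16 =90
r28=11100 pc3: +8 =98
r29=11101 pc4: +16 =114
r30=11110 pc4: +16 =130
r31=11111 pc5: +32 =162
r32=100000 pc1: +2 =164
r33=100001 pc2: +4 =168
r34=100010 pc2: +4 =172
r35=100011 pc3: +8 =180
r36=100100 pc2: +4 =184
r37=100101 pc3: +8 =192
r38=100110 pc3: +8 =200
r39=100111 pc4: +16 =216
r40=101000 pc2: +4 =220
r41=101001 pc3: +8 =228
r42=101010 pc3: +8 =236
r43=101011 pc4: +16 =252
r44=101100 pc3: +8 =260
r45=101101 pc4: +16 =276
r46=101110 pc4: +16 =292
r47=101111 pc5: +32 =324
r48=110000 pc2: +4 =328
r49=110001 pc3: +8 =336
r50=110010 pc3: +8 =344
r51=110011 pc4: +16 =360
r52=110100 pc3: +8 =368
r53=110101 pc4: +16 =384
r54=110110 pc4: +16 =400
r55=110111 pc5: +32 =432
r56=111000 pc3: +8 =440
r57=111001 pc4: +16 =456
r58=111010 pc4: +16 =472
r59=111011 pc5: +32 =504
r60=111100 pc4: +16 =520
r61=111101 pc5: +32 =552
r62=111110 pc5: +32 =584
r63=111111 pc6: +64 =648
r64=1000000 pc1: +2 =650
r65=1000001 pc2: +4 =654
r66=1000010 pc2: +4 =658
r67=1000011 pc3: +8 =666
r68=1000100 pc2: +4 =670
r69=1000101 pc3: +8 =678
r70=1000110 pc3: +8 =686
r71=1000111 pc4: +16 =702
r72=1001000 pc2: +4 =706
r73=1001001 pc3: +8 =714
r74=1001010 pc3: +8 =722
r75=1001011 pc4: +16 =738
r76=1001100 pc3: +8 =746
r77=1001101 pc4: +16 =762
r78=1001110 pc4: +16 =778
r79=1001111 pc5: +32 =810
r80=1010000 pc2: +4 =814
r81=1010001 pc3: +8 =822
r82=1010010 pc3: +8 =830
r83=1010011 pc4: +16 =846
r84=1010100 pc3: +8 =854
r85=1010101 pc4: +16 =870
r86=1010110 pc4: +16 =886
r87=1010111 pc5: +32 =918
r88=1011000 pc3: +8 =926
r89=1011001 pc4: +16 =942
r90=1011010 pc4: +16 =958
r91=1011011 pc5: +32 =990
r92=1011100 pc4: +16 =1006
r93=1011101 pc5: +32 =1038
r94=1011110 pc5: +32 =1070
r95=1011111 pc6: +64 =1134
r96=1100000 pc2: +4 =1138
r97=1100001 pc3: +8 =1146
r98=1100010 pc3: +8 =1154
r99=1100011 pc4: +16 =1170
r100=1100100 pc3: +8 =1178
r101=1100101 pc4: +16 =1194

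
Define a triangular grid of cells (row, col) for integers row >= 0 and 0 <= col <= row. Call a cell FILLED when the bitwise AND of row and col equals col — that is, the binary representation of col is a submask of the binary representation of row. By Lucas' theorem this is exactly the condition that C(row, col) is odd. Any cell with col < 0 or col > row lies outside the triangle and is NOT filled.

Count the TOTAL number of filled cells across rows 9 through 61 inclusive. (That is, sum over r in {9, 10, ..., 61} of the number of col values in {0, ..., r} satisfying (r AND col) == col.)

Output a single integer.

r9=1001 pc2: +4 =4
r10=1010 pc2: +4 =8
r11=1011 pc3: +8 =16
r12=1100 pc2: +4 =20
r13=1101 pc3: +8 =28
r14=1110 pc3: +8 =36
r15=1111 pc4: +16 =52
r16=10000 pc1: +2 =54
r17=10001 pc2: +4 =58
r18=10010 pc2: +4 =62
r19=10011 pc3: +8 =70
r20=10100 pc2: +4 =74
r21=10101 pc3: +8 =82
r22=10110 pc3: +8 =90
r23=10111 pc4: +16 =106
r24=11000 pc2: +4 =110
r25=11001 pc3: +8 =118
r26=11010 pc3: +8 =126
r27=11011 pc4: +16 =142
r28=11100 pc3: +8 =150
r29=11101 pc4: +16 =166
r30=11110 pc4: +16 =182
r31=11111 pc5: +32 =214
r32=100000 pc1: +2 =216
r33=100001 pc2: +4 =220
r34=100010 pc2: +4 =224
r35=100011 pc3: +8 =232
r36=100100 pc2: +4 =236
r37=100101 pc3: +8 =244
r38=100110 pc3: +8 =252
r39=100111 pc4: +16 =268
r40=101000 pc2: +4 =272
r41=101001 pc3: +8 =280
r42=101010 pc3: +8 =288
r43=101011 pc4: +16 =304
r44=101100 pc3: +8 =312
r45=101101 pc4: +16 =328
r46=101110 pc4: +16 =344
r47=101111 pc5: +32 =376
r48=110000 pc2: +4 =380
r49=110001 pc3: +8 =388
r50=110010 pc3: +8 =396
r51=110011 pc4: +16 =412
r52=110100 pc3: +8 =420
r53=110101 pc4: +16 =436
r54=110110 pc4: +16 =452
r55=110111 pc5: +32 =484
r56=111000 pc3: +8 =492
r57=111001 pc4: +16 =508
r58=111010 pc4: +16 =524
r59=111011 pc5: +32 =556
r60=111100 pc4: +16 =572
r61=111101 pc5: +32 =604

Answer: 604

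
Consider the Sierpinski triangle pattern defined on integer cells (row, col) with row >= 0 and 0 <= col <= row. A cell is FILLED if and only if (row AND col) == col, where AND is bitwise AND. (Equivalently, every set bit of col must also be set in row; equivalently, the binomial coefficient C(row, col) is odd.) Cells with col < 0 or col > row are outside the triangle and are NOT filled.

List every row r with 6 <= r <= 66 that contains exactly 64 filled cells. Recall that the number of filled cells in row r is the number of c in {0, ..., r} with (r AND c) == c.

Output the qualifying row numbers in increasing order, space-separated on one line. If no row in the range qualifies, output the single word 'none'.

Row r has 2^popcount(r) filled cells, so we need popcount(r) = log2(64) = 6.
Scan r = 6..66 and keep those with exactly 6 one-bits:
r=6=110 popcount=2 -> skip
r=7=111 popcount=3 -> skip
r=8=1000 popcount=1 -> skip
r=9=1001 popcount=2 -> skip
r=10=1010 popcount=2 -> skip
r=11=1011 popcount=3 -> skip
r=12=1100 popcount=2 -> skip
r=13=1101 popcount=3 -> skip
r=14=1110 popcount=3 -> skip
r=15=1111 popcount=4 -> skip
r=16=10000 popcount=1 -> skip
r=17=10001 popcount=2 -> skip
r=18=10010 popcount=2 -> skip
r=19=10011 popcount=3 -> skip
r=20=10100 popcount=2 -> skip
r=21=10101 popcount=3 -> skip
r=22=10110 popcount=3 -> skip
r=23=10111 popcount=4 -> skip
r=24=11000 popcount=2 -> skip
r=25=11001 popcount=3 -> skip
r=26=11010 popcount=3 -> skip
r=27=11011 popcount=4 -> skip
r=28=11100 popcount=3 -> skip
r=29=11101 popcount=4 -> skip
r=30=11110 popcount=4 -> skip
r=31=11111 popcount=5 -> skip
r=32=100000 popcount=1 -> skip
r=33=100001 popcount=2 -> skip
r=34=100010 popcount=2 -> skip
r=35=100011 popcount=3 -> skip
r=36=100100 popcount=2 -> skip
r=37=100101 popcount=3 -> skip
r=38=100110 popcount=3 -> skip
r=39=100111 popcount=4 -> skip
r=40=101000 popcount=2 -> skip
r=41=101001 popcount=3 -> skip
r=42=101010 popcount=3 -> skip
r=43=101011 popcount=4 -> skip
r=44=101100 popcount=3 -> skip
r=45=101101 popcount=4 -> skip
r=46=101110 popcount=4 -> skip
r=47=101111 popcount=5 -> skip
r=48=110000 popcount=2 -> skip
r=49=110001 popcount=3 -> skip
r=50=110010 popcount=3 -> skip
r=51=110011 popcount=4 -> skip
r=52=110100 popcount=3 -> skip
r=53=110101 popcount=4 -> skip
r=54=110110 popcount=4 -> skip
r=55=110111 popcount=5 -> skip
r=56=111000 popcount=3 -> skip
r=57=111001 popcount=4 -> skip
r=58=111010 popcount=4 -> skip
r=59=111011 popcount=5 -> skip
r=60=111100 popcount=4 -> skip
r=61=111101 popcount=5 -> skip
r=62=111110 popcount=5 -> skip
r=63=111111 popcount=6 -> KEEP
r=64=1000000 popcount=1 -> skip
r=65=1000001 popcount=2 -> skip
r=66=1000010 popcount=2 -> skip
Kept rows: 63

Answer: 63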